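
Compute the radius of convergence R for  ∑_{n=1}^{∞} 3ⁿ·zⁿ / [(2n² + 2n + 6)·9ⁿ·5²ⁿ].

Ratio test: |a_{n+1}/a_n| = [(2n² + 2n + 6)/(2(n+1)² + 2(n+1) + 6)] · 3/(9·25) → 1/75 as n → ∞.
Hence the series converges for |z| < 1/(1/75) = 75, so the radius of convergence is 75.

R = 75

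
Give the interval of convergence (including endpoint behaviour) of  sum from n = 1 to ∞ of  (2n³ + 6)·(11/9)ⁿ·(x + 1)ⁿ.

Ratio test: |a_{n+1}/a_n| = [(2(n+1)³ + 6)/(2n³ + 6)] · 11/9 → 11/9 as n → ∞.
The series converges when 11/9 · |x + 1| < 1, giving R = 9/11.
Check x = -2/11: the terms do not tend to 0, so the series diverges.
Check x = -20/11: the terms do not tend to 0, so the series diverges.

(-20/11, -2/11)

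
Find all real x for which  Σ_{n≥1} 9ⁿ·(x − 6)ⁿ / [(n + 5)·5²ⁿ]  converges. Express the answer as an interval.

[29/9, 79/9)

Ratio test: |a_{n+1}/a_n| = [(n + 5)/((n+1) + 5)] · 9/25 → 9/25 as n → ∞.
The series converges when 9/25 · |x − 6| < 1, giving R = 25/9.
At x = 79/9: comparison with the harmonic series Σ 1/n shows the series diverges.
Endpoint x = 29/9: an alternating series whose terms decrease to 0 in absolute value, so it converges by the Leibniz criterion.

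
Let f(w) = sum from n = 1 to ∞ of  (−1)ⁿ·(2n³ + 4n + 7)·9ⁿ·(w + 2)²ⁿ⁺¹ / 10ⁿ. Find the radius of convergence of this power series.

Ratio test: |a_{n+1}/a_n| = [(2(n+1)³ + 4(n+1) + 7)/(2n³ + 4n + 7)] · 9/10 → 9/10 as n → ∞.
Since the exponent of (w + 2) increases by 2 each term, convergence requires |w + 2|² < 10/9, hence R = √10/3.

R = √10/3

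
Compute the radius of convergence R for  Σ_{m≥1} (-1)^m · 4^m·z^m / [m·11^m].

R = 11/4

Apply the ratio test: |a_{m+1}| / |a_m| = [m/(m+1)] · 4/11, which tends to 4/11 as m → ∞.
Thus R = 1/(4/11) = 11/4.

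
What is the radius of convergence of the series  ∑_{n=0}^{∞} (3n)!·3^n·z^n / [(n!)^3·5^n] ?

R = 5/81

The ratio of consecutive coefficients is (3n+1)·(3n+2)·(3n+3)/(n+1)³ · 3/5 → 81/5.
Convergence for |z| · 81/5 < 1, i.e. |z| < 5/81. So R = 5/81.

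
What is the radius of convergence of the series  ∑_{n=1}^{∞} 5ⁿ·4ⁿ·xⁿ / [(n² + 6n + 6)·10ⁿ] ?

Apply the ratio test: |a_{n+1}| / |a_n| = [(n² + 6n + 6)/((n+1)² + 6(n+1) + 6)] · 5·4/10, which tends to 2 as n → ∞.
The series converges when 2 · |x| < 1, giving R = 1/2.

R = 1/2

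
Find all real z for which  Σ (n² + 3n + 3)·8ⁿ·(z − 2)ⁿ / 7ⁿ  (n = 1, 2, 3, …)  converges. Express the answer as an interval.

(9/8, 23/8)

Ratio test: |a_{n+1}/a_n| = [((n+1)² + 3(n+1) + 3)/(n² + 3n + 3)] · 8/7 → 8/7 as n → ∞.
Hence the series converges for |z − 2| < 1/(8/7) = 7/8, so the radius of convergence is 7/8.
Check z = 23/8: the n-th term does not approach 0; divergence by the term test.
At z = 9/8: the terms do not tend to 0, so the series diverges.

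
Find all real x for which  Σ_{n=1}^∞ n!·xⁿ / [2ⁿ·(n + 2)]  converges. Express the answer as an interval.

{0}

Ratio test: |a_{n+1}/a_n| = (n+1) · 1/2 · (n + 2)/((n+1) + 2) → ∞ as n → ∞.
The ratio grows without bound, so the series diverges whenever x ≠ 0; it converges only at x = 0. R = 0.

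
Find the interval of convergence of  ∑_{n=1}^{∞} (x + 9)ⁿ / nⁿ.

(−∞, ∞)

By the Cauchy root test, |a_n|^(1/n) = 1/n → 0.
The limit is 0 for every x, so R = ∞.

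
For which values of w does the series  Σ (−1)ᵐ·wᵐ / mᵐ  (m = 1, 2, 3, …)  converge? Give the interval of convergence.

(−∞, ∞)

By the Cauchy root test, |a_m|^(1/m) = 1/m → 0.
The limit is 0 for every w, so R = ∞.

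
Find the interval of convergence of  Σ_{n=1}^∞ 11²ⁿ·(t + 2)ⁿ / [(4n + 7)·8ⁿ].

By the ratio test, |a_{n+1}/a_n| = [(4n + 7)/(4(n+1) + 7)] · 121/8 → 121/8.
The series converges when 121/8 · |t + 2| < 1, giving R = 8/121.
When t = -234/121, comparison with the harmonic series Σ 1/n shows the series diverges.
Check t = -250/121: an alternating series whose terms decrease to 0 in absolute value, so it converges by the Leibniz criterion.

[-250/121, -234/121)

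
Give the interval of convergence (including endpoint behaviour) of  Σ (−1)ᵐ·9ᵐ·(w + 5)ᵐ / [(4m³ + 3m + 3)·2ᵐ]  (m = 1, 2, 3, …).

By the ratio test, |a_{m+1}/a_m| = [(4m³ + 3m + 3)/(4(m+1)³ + 3(m+1) + 3)] · 9/2 → 9/2.
Thus R = 1/(9/2) = 2/9.
Check w = -43/9: the terms are on the order of 1/m³, so the series converges absolutely by comparison with the p-series (p = 3 > 1).
At w = -47/9: the terms are on the order of 1/m³, so the series converges absolutely by comparison with the p-series (p = 3 > 1).

[-47/9, -43/9]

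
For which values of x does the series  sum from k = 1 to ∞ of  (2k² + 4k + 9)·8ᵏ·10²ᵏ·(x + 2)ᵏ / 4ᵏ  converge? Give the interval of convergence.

(-401/200, -399/200)

By the ratio test, |a_{k+1}/a_k| = [(2(k+1)² + 4(k+1) + 9)/(2k² + 4k + 9)] · 8·100/4 → 200.
Hence the series converges for |x + 2| < 1/(200) = 1/200, so the radius of convergence is 1/200.
When x = -399/200, the k-th term does not approach 0; divergence by the term test.
Check x = -401/200: the terms have absolute value of order k², which does not tend to 0, so the series diverges by the divergence test.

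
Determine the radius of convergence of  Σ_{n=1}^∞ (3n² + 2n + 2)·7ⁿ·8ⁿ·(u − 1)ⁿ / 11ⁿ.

R = 11/56

The ratio of consecutive coefficients is [(3(n+1)² + 2(n+1) + 2)/(3n² + 2n + 2)] · 7·8/11 → 56/11.
Hence the series converges for |u − 1| < 1/(56/11) = 11/56, so the radius of convergence is 11/56.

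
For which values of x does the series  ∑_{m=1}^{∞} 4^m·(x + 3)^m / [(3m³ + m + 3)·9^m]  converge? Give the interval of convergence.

[-21/4, -3/4]

The ratio of consecutive coefficients is [(3m³ + m + 3)/(3(m+1)³ + (m+1) + 3)] · 4/9 → 4/9.
Convergence for |x + 3| · 4/9 < 1, i.e. |x + 3| < 9/4. So R = 9/4.
Check x = -3/4: the series is dominated by a constant times Σ 1/m³, which converges (p = 3 > 1).
When x = -21/4, absolute convergence follows by limit comparison with Σ 1/m³.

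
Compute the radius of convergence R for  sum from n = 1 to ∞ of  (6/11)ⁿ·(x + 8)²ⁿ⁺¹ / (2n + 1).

By the ratio test, |a_{n+1}/a_n| = [(2n + 1)/(2(n+1) + 1)] · 6/11 → 6/11.
Successive powers of (x + 8) differ by 2, so the series converges when |x + 8|² · 6/11 < 1, i.e. |x + 8| < √(11/6). So R = √66/6.

R = √66/6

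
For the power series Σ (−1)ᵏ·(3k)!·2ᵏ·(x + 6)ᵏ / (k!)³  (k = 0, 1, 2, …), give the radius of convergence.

R = 1/54

The ratio of consecutive coefficients is (3k+1)·(3k+2)·(3k+3)/(k+1)³ · 2 → 54.
Convergence for |x + 6| · 54 < 1, i.e. |x + 6| < 1/54. So R = 1/54.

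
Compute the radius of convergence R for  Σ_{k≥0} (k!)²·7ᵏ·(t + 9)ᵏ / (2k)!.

R = 4/7

The ratio of consecutive coefficients is (k+1)²/[(2k+1)·(2k+2)] · 7 → 7/4.
Thus R = 1/(7/4) = 4/7.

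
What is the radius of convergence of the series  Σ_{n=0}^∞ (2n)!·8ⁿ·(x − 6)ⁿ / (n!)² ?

By the ratio test, |a_{n+1}/a_n| = (2n+1)·(2n+2)/(n+1)² · 8 → 32.
Convergence for |x − 6| · 32 < 1, i.e. |x − 6| < 1/32. So R = 1/32.

R = 1/32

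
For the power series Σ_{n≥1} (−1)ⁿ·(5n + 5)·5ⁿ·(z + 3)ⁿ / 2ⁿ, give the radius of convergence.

R = 2/5

The ratio of consecutive coefficients is [(5(n+1) + 5)/(5n + 5)] · 5/2 → 5/2.
Convergence for |z + 3| · 5/2 < 1, i.e. |z + 3| < 2/5. So R = 2/5.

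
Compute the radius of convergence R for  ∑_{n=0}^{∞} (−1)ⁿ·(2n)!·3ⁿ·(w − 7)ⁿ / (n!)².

R = 1/12

Ratio test: |a_{n+1}/a_n| = (2n+1)·(2n+2)/(n+1)² · 3 → 12 as n → ∞.
Hence the series converges for |w − 7| < 1/(12) = 1/12, so the radius of convergence is 1/12.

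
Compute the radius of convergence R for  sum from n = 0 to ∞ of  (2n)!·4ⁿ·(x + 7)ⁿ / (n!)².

R = 1/16

Ratio test: |a_{n+1}/a_n| = (2n+1)·(2n+2)/(n+1)² · 4 → 16 as n → ∞.
The series converges when 16 · |x + 7| < 1, giving R = 1/16.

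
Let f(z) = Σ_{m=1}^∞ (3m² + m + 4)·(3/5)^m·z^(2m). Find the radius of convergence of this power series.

Ratio test: |a_{m+1}/a_m| = [(3(m+1)² + (m+1) + 4)/(3m² + m + 4)] · 3/5 → 3/5 as m → ∞.
Successive powers of z differ by 2, so the series converges when |z|² · 3/5 < 1, i.e. |z| < √(5/3). So R = √15/3.

R = √15/3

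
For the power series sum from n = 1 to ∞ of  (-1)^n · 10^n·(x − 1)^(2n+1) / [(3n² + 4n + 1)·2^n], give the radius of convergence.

R = √5/5

Apply the ratio test: |a_{n+1}| / |a_n| = [(3n² + 4n + 1)/(3(n+1)² + 4(n+1) + 1)] · 10/2, which tends to 5 as n → ∞.
Writing y = (x − 1)², the series in y has radius 1/5, so |x − 1| < √(1/5) and R = √5/5.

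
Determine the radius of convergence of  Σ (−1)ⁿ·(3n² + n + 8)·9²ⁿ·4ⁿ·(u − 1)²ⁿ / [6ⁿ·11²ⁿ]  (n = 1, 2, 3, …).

R = 11√6/18

The ratio of consecutive coefficients is [(3(n+1)² + (n+1) + 8)/(3n² + n + 8)] · 81·4/(6·121) → 54/121.
Since the exponent of (u − 1) increases by 2 each term, convergence requires |u − 1|² < 121/54, hence R = 11√6/18.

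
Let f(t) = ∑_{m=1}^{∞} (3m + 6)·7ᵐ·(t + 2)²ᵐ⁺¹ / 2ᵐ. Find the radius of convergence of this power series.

The ratio of consecutive coefficients is [(3(m+1) + 6)/(3m + 6)] · 7/2 → 7/2.
Writing y = (t + 2)², the series in y has radius 2/7, so |t + 2| < √(2/7) and R = √14/7.

R = √14/7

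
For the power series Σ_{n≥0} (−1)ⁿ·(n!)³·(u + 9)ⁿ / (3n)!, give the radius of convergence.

The ratio of consecutive coefficients is (n+1)³/[(3n+1)·(3n+2)·(3n+3)] → 1/27.
Thus R = 1/(1/27) = 27.

R = 27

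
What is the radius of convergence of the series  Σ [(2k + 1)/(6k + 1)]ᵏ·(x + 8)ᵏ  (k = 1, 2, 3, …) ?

Applying the root test, |a_k|^(1/k) = (2k + 1)/(6k + 1) → 1/3.
Thus R = 1/(1/3) = 3.

R = 3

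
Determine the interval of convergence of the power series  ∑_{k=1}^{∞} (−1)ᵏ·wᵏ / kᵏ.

Root test: |a_k|^(1/k) = 1/k → 0.
Since the k-th root of |a_k| tends to 0, the series converges for all real w; R = ∞.

(−∞, ∞)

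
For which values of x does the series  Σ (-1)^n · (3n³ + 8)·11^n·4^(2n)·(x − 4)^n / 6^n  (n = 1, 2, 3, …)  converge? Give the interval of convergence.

Ratio test: |a_{n+1}/a_n| = [(3(n+1)³ + 8)/(3n³ + 8)] · 11·16/6 → 88/3 as n → ∞.
Convergence for |x − 4| · 88/3 < 1, i.e. |x − 4| < 3/88. So R = 3/88.
At x = 355/88: the terms do not tend to 0, so the series diverges.
When x = 349/88, the terms do not tend to 0, so the series diverges.

(349/88, 355/88)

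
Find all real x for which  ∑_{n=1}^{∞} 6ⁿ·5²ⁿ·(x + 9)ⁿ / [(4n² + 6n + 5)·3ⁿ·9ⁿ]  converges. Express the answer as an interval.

[-459/50, -441/50]

The ratio of consecutive coefficients is [(4n² + 6n + 5)/(4(n+1)² + 6(n+1) + 5)] · 6·25/(3·9) → 50/9.
Convergence for |x + 9| · 50/9 < 1, i.e. |x + 9| < 9/50. So R = 9/50.
Check x = -441/50: the series is dominated by a constant times Σ 1/n², which converges (p = 2 > 1).
When x = -459/50, absolute convergence follows by limit comparison with Σ 1/n².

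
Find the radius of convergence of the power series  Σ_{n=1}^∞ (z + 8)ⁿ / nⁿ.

R = ∞

Applying the root test, |a_n|^(1/n) = 1/n → 0.
Since the n-th root of |a_n| tends to 0, the series converges for all real z; R = ∞.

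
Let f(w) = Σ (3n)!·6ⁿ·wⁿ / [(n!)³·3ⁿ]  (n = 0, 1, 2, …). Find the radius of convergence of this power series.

R = 1/54

Apply the ratio test: |a_{n+1}| / |a_n| = (3n+1)·(3n+2)·(3n+3)/(n+1)³ · 6/3, which tends to 54 as n → ∞.
Convergence for |w| · 54 < 1, i.e. |w| < 1/54. So R = 1/54.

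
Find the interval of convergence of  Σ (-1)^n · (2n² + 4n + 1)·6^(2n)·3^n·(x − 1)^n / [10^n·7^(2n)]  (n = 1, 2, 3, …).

(-191/54, 299/54)

The ratio of consecutive coefficients is [(2(n+1)² + 4(n+1) + 1)/(2n² + 4n + 1)] · 36·3/(10·49) → 54/245.
Thus R = 1/(54/245) = 245/54.
Endpoint x = 299/54: the terms do not tend to 0, so the series diverges.
Check x = -191/54: the terms have absolute value of order n², which does not tend to 0, so the series diverges by the divergence test.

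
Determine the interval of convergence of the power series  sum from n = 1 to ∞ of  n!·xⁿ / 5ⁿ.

The ratio of consecutive coefficients is (n+1) · 1/5 → ∞.
Since the ratio → ∞, the series diverges for every x ≠ 0, and R = 0.

{0}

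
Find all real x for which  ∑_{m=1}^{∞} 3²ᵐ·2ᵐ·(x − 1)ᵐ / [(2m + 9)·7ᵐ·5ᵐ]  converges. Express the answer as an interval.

[-17/18, 53/18)

Apply the ratio test: |a_{m+1}| / |a_m| = [(2m + 9)/(2(m+1) + 9)] · 9·2/(7·5), which tends to 18/35 as m → ∞.
Convergence for |x − 1| · 18/35 < 1, i.e. |x − 1| < 35/18. So R = 35/18.
Check x = 53/18: comparison with the harmonic series Σ 1/m shows the series diverges.
Check x = -17/18: an alternating series whose terms decrease to 0 in absolute value, so it converges by the Leibniz criterion.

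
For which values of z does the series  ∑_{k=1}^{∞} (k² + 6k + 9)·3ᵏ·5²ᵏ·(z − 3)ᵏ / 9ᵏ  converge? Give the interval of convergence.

(72/25, 78/25)

Apply the ratio test: |a_{k+1}| / |a_k| = [((k+1)² + 6(k+1) + 9)/(k² + 6k + 9)] · 3·25/9, which tends to 25/3 as k → ∞.
Convergence for |z − 3| · 25/3 < 1, i.e. |z − 3| < 3/25. So R = 3/25.
Check z = 78/25: the terms do not tend to 0, so the series diverges.
Check z = 72/25: the terms have absolute value of order k², which does not tend to 0, so the series diverges by the divergence test.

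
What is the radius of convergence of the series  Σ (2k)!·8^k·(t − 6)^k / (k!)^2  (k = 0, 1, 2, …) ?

R = 1/32

Apply the ratio test: |a_{k+1}| / |a_k| = (2k+1)·(2k+2)/(k+1)² · 8, which tends to 32 as k → ∞.
The series converges when 32 · |t − 6| < 1, giving R = 1/32.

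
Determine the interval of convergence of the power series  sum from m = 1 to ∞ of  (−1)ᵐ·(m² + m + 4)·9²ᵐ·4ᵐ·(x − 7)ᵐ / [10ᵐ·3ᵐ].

(373/54, 383/54)

By the ratio test, |a_{m+1}/a_m| = [((m+1)² + (m+1) + 4)/(m² + m + 4)] · 81·4/(10·3) → 54/5.
The series converges when 54/5 · |x − 7| < 1, giving R = 5/54.
When x = 383/54, the m-th term does not approach 0; divergence by the term test.
At x = 373/54: the terms do not tend to 0, so the series diverges.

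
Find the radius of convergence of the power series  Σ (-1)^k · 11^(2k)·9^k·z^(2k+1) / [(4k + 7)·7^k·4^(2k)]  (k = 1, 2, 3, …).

R = 4√7/33

The ratio of consecutive coefficients is [(4k + 7)/(4(k+1) + 7)] · 121·9/(7·16) → 1089/112.
Successive powers of z differ by 2, so the series converges when |z|² · 1089/112 < 1, i.e. |z| < √(112/1089). So R = 4√7/33.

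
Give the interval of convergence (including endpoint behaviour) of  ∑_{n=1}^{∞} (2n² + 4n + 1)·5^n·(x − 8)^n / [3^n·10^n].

By the ratio test, |a_{n+1}/a_n| = [(2(n+1)² + 4(n+1) + 1)/(2n² + 4n + 1)] · 5/(3·10) → 1/6.
The series converges when 1/6 · |x − 8| < 1, giving R = 6.
Check x = 14: the n-th term does not approach 0; divergence by the term test.
At x = 2: the n-th term does not approach 0; divergence by the term test.

(2, 14)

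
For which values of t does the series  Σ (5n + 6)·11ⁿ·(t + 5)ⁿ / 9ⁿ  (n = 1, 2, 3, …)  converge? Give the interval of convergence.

Ratio test: |a_{n+1}/a_n| = [(5(n+1) + 6)/(5n + 6)] · 11/9 → 11/9 as n → ∞.
Convergence for |t + 5| · 11/9 < 1, i.e. |t + 5| < 9/11. So R = 9/11.
Check t = -46/11: the n-th term does not approach 0; divergence by the term test.
Check t = -64/11: the terms have absolute value of order n, which does not tend to 0, so the series diverges by the divergence test.

(-64/11, -46/11)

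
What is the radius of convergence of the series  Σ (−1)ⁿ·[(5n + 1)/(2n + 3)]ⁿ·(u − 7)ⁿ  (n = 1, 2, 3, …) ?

Root test: |a_n|^(1/n) = (5n + 1)/(2n + 3) → 5/2.
Thus R = 1/(5/2) = 2/5.

R = 2/5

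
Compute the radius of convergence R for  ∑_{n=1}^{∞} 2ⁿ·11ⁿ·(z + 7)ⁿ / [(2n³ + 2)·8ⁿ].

The ratio of consecutive coefficients is [(2n³ + 2)/(2(n+1)³ + 2)] · 2·11/8 → 11/4.
The series converges when 11/4 · |z + 7| < 1, giving R = 4/11.

R = 4/11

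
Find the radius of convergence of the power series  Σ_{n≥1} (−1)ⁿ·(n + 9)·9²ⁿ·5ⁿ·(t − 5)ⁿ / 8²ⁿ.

R = 64/405

By the ratio test, |a_{n+1}/a_n| = [((n+1) + 9)/(n + 9)] · 81·5/64 → 405/64.
Thus R = 1/(405/64) = 64/405.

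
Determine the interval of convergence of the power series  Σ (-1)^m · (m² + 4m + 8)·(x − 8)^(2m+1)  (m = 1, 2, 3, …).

Ratio test: |a_{m+1}/a_m| = ((m+1)² + 4(m+1) + 8)/(m² + 4m + 8) → 1 as m → ∞.
Since the exponent of (x − 8) increases by 2 each term, convergence requires |x − 8|² < 1, hence R = 1.
When x = 9, the terms have absolute value of order m², which does not tend to 0, so the series diverges by the divergence test.
When x = 7, the terms do not tend to 0, so the series diverges.

(7, 9)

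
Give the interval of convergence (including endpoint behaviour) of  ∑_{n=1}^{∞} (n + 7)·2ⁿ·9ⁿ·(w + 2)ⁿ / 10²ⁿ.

Ratio test: |a_{n+1}/a_n| = [((n+1) + 7)/(n + 7)] · 2·9/100 → 9/50 as n → ∞.
Hence the series converges for |w + 2| < 1/(9/50) = 50/9, so the radius of convergence is 50/9.
At w = 32/9: the n-th term does not approach 0; divergence by the term test.
Endpoint w = -68/9: the terms have absolute value of order n, which does not tend to 0, so the series diverges by the divergence test.

(-68/9, 32/9)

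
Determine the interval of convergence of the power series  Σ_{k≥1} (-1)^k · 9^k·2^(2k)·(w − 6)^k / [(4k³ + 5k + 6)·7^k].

[209/36, 223/36]

The ratio of consecutive coefficients is [(4k³ + 5k + 6)/(4(k+1)³ + 5(k+1) + 6)] · 9·4/7 → 36/7.
Thus R = 1/(36/7) = 7/36.
At w = 223/36: the terms are on the order of 1/k³, so the series converges absolutely by comparison with the p-series (p = 3 > 1).
Endpoint w = 209/36: the terms are on the order of 1/k³, so the series converges absolutely by comparison with the p-series (p = 3 > 1).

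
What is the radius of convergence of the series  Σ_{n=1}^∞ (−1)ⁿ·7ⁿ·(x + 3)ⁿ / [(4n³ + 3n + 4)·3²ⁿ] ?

By the ratio test, |a_{n+1}/a_n| = [(4n³ + 3n + 4)/(4(n+1)³ + 3(n+1) + 4)] · 7/9 → 7/9.
Hence the series converges for |x + 3| < 1/(7/9) = 9/7, so the radius of convergence is 9/7.

R = 9/7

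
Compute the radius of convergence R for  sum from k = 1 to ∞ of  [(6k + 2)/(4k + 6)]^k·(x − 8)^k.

Applying the root test, |a_k|^(1/k) = (6k + 2)/(4k + 6) → 3/2.
Convergence for |x − 8| · 3/2 < 1, i.e. |x − 8| < 2/3. So R = 2/3.

R = 2/3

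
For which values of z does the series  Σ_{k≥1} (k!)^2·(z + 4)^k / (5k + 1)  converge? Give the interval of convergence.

{-4}

By the ratio test, |a_{k+1}/a_k| = (k+1)² · (5k + 1)/(5(k+1) + 1) → ∞.
Since the ratio → ∞, the series diverges for every z ≠ -4, and R = 0.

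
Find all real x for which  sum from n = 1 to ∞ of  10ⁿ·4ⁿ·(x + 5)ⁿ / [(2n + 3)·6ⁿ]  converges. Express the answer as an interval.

[-103/20, -97/20)

The ratio of consecutive coefficients is [(2n + 3)/(2(n+1) + 3)] · 10·4/6 → 20/3.
Convergence for |x + 5| · 20/3 < 1, i.e. |x + 5| < 3/20. So R = 3/20.
At x = -97/20: the terms are asymptotic to a nonzero constant times 1/n, so the series diverges by limit comparison with Σ 1/n.
At x = -103/20: convergence follows from the alternating series test (terms decrease monotonically to 0).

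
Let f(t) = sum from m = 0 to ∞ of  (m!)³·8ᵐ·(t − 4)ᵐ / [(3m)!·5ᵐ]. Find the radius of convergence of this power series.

R = 135/8

Apply the ratio test: |a_{m+1}| / |a_m| = (m+1)³/[(3m+1)·(3m+2)·(3m+3)] · 8/5, which tends to 8/135 as m → ∞.
Hence the series converges for |t − 4| < 1/(8/135) = 135/8, so the radius of convergence is 135/8.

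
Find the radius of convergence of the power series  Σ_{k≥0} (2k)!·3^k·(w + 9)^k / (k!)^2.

R = 1/12

By the ratio test, |a_{k+1}/a_k| = (2k+1)·(2k+2)/(k+1)² · 3 → 12.
Hence the series converges for |w + 9| < 1/(12) = 1/12, so the radius of convergence is 1/12.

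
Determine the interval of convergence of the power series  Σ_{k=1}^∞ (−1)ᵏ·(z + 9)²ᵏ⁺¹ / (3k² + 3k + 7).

[-10, -8]

By the ratio test, |a_{k+1}/a_k| = (3k² + 3k + 7)/(3(k+1)² + 3(k+1) + 7) → 1.
Since the exponent of (z + 9) increases by 2 each term, convergence requires |z + 9|² < 1, hence R = 1.
When z = -8, absolute convergence follows by limit comparison with Σ 1/k².
At z = -10: the terms are on the order of 1/k², so the series converges absolutely by comparison with the p-series (p = 2 > 1).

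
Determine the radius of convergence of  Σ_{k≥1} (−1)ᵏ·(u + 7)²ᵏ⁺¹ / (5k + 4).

R = 1

By the ratio test, |a_{k+1}/a_k| = (5k + 4)/(5(k+1) + 4) → 1.
Since the exponent of (u + 7) increases by 2 each term, convergence requires |u + 7|² < 1, hence R = 1.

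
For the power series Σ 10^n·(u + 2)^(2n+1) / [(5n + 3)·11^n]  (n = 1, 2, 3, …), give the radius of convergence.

R = √110/10

By the ratio test, |a_{n+1}/a_n| = [(5n + 3)/(5(n+1) + 3)] · 10/11 → 10/11.
Since the exponent of (u + 2) increases by 2 each term, convergence requires |u + 2|² < 11/10, hence R = √110/10.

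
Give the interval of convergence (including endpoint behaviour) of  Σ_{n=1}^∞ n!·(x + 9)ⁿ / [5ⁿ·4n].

Apply the ratio test: |a_{n+1}| / |a_n| = (n+1) · 1/5 · 4n/4(n+1), which tends to ∞ as n → ∞.
The terms grow without bound for any (x + 9) ≠ 0, so R = 0 (convergence only at x = -9).

{-9}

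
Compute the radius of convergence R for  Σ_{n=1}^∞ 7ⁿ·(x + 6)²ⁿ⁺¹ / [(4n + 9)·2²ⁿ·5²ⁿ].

R = 10√7/7

By the ratio test, |a_{n+1}/a_n| = [(4n + 9)/(4(n+1) + 9)] · 7/(4·25) → 7/100.
Successive powers of (x + 6) differ by 2, so the series converges when |x + 6|² · 7/100 < 1, i.e. |x + 6| < √(100/7). So R = 10√7/7.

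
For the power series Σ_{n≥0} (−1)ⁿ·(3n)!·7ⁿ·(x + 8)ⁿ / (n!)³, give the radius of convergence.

Apply the ratio test: |a_{n+1}| / |a_n| = (3n+1)·(3n+2)·(3n+3)/(n+1)³ · 7, which tends to 189 as n → ∞.
Hence the series converges for |x + 8| < 1/(189) = 1/189, so the radius of convergence is 1/189.

R = 1/189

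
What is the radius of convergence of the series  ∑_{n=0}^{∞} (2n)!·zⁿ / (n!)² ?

The ratio of consecutive coefficients is (2n+1)·(2n+2)/(n+1)² → 4.
Convergence for |z| · 4 < 1, i.e. |z| < 1/4. So R = 1/4.

R = 1/4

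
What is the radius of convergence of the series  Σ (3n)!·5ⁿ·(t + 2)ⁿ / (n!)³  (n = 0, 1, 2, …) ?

R = 1/135

The ratio of consecutive coefficients is (3n+1)·(3n+2)·(3n+3)/(n+1)³ · 5 → 135.
Hence the series converges for |t + 2| < 1/(135) = 1/135, so the radius of convergence is 1/135.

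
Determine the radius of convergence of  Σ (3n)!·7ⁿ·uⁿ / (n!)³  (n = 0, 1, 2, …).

Ratio test: |a_{n+1}/a_n| = (3n+1)·(3n+2)·(3n+3)/(n+1)³ · 7 → 189 as n → ∞.
The series converges when 189 · |u| < 1, giving R = 1/189.

R = 1/189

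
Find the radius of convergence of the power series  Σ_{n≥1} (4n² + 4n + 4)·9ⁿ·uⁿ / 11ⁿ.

R = 11/9

Ratio test: |a_{n+1}/a_n| = [(4(n+1)² + 4(n+1) + 4)/(4n² + 4n + 4)] · 9/11 → 9/11 as n → ∞.
Hence the series converges for |u| < 1/(9/11) = 11/9, so the radius of convergence is 11/9.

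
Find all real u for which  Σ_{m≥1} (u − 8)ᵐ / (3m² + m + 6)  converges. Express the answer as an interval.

[7, 9]

By the ratio test, |a_{m+1}/a_m| = (3m² + m + 6)/(3(m+1)² + (m+1) + 6) → 1.
Convergence for |u − 8| < 1, so R = 1.
When u = 9, absolute convergence follows by limit comparison with Σ 1/m².
Endpoint u = 7: absolute convergence follows by limit comparison with Σ 1/m².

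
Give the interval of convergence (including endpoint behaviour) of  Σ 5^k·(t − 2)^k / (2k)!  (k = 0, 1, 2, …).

(−∞, ∞)

By the ratio test, |a_{k+1}/a_k| = 5 · 1/[(2k+1)·(2k+2)] → 0.
The limit is 0, so the series converges for all t; R = ∞.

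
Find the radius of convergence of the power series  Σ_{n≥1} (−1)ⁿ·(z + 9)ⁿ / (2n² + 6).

Ratio test: |a_{n+1}/a_n| = (2n² + 6)/(2(n+1)² + 6) → 1 as n → ∞.
Hence R = 1.

R = 1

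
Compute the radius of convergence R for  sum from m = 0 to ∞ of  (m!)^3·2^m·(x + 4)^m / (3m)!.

R = 27/2

The ratio of consecutive coefficients is (m+1)³/[(3m+1)·(3m+2)·(3m+3)] · 2 → 2/27.
Hence the series converges for |x + 4| < 1/(2/27) = 27/2, so the radius of convergence is 27/2.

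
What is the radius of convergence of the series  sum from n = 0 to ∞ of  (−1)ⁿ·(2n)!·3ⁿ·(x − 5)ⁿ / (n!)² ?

By the ratio test, |a_{n+1}/a_n| = (2n+1)·(2n+2)/(n+1)² · 3 → 12.
Convergence for |x − 5| · 12 < 1, i.e. |x − 5| < 1/12. So R = 1/12.

R = 1/12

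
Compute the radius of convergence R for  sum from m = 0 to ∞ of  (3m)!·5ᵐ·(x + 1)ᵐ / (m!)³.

R = 1/135

Ratio test: |a_{m+1}/a_m| = (3m+1)·(3m+2)·(3m+3)/(m+1)³ · 5 → 135 as m → ∞.
Convergence for |x + 1| · 135 < 1, i.e. |x + 1| < 1/135. So R = 1/135.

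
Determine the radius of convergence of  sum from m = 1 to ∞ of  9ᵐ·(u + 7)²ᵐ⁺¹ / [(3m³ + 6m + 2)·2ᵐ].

R = √2/3

Ratio test: |a_{m+1}/a_m| = [(3m³ + 6m + 2)/(3(m+1)³ + 6(m+1) + 2)] · 9/2 → 9/2 as m → ∞.
Since the exponent of (u + 7) increases by 2 each term, convergence requires |u + 7|² < 2/9, hence R = √2/3.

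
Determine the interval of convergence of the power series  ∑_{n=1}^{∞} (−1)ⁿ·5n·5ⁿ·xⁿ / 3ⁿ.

Ratio test: |a_{n+1}/a_n| = [5(n+1)/5n] · 5/3 → 5/3 as n → ∞.
Convergence for |x| · 5/3 < 1, i.e. |x| < 3/5. So R = 3/5.
Check x = 3/5: the terms do not tend to 0, so the series diverges.
Check x = -3/5: the n-th term does not approach 0; divergence by the term test.

(-3/5, 3/5)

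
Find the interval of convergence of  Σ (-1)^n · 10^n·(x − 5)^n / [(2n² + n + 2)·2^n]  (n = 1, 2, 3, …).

[24/5, 26/5]

Apply the ratio test: |a_{n+1}| / |a_n| = [(2n² + n + 2)/(2(n+1)² + (n+1) + 2)] · 10/2, which tends to 5 as n → ∞.
Hence the series converges for |x − 5| < 1/(5) = 1/5, so the radius of convergence is 1/5.
At x = 26/5: the series is dominated by a constant times Σ 1/n², which converges (p = 2 > 1).
When x = 24/5, absolute convergence follows by limit comparison with Σ 1/n².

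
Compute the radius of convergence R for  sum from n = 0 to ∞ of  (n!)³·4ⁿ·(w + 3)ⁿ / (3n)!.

Ratio test: |a_{n+1}/a_n| = (n+1)³/[(3n+1)·(3n+2)·(3n+3)] · 4 → 4/27 as n → ∞.
Thus R = 1/(4/27) = 27/4.

R = 27/4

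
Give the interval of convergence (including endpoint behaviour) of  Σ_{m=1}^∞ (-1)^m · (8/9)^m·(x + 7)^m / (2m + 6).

(-65/8, -47/8]

Ratio test: |a_{m+1}/a_m| = [(2m + 6)/(2(m+1) + 6)] · 8/9 → 8/9 as m → ∞.
Convergence for |x + 7| · 8/9 < 1, i.e. |x + 7| < 9/8. So R = 9/8.
Endpoint x = -47/8: an alternating series whose terms decrease to 0 in absolute value, so it converges by the Leibniz criterion.
At x = -65/8: the terms are asymptotic to a nonzero constant times 1/m, so the series diverges by limit comparison with Σ 1/m.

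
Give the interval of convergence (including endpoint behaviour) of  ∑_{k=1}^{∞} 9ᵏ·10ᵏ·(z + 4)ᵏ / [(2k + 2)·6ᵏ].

[-61/15, -59/15)

Apply the ratio test: |a_{k+1}| / |a_k| = [(2k + 2)/(2(k+1) + 2)] · 9·10/6, which tends to 15 as k → ∞.
The series converges when 15 · |z + 4| < 1, giving R = 1/15.
Endpoint z = -59/15: the terms are asymptotic to a nonzero constant times 1/k, so the series diverges by limit comparison with Σ 1/k.
When z = -61/15, the terms alternate in sign and decrease monotonically to 0 in absolute value (size ~ c/k), so the alternating series test gives convergence.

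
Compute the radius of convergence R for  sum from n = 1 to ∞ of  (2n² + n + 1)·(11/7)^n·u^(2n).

Apply the ratio test: |a_{n+1}| / |a_n| = [(2(n+1)² + (n+1) + 1)/(2n² + n + 1)] · 11/7, which tends to 11/7 as n → ∞.
Since the exponent of u increases by 2 each term, convergence requires |u|² < 7/11, hence R = √77/11.

R = √77/11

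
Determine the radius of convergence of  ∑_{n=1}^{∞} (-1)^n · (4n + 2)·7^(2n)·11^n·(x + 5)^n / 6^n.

Apply the ratio test: |a_{n+1}| / |a_n| = [(4(n+1) + 2)/(4n + 2)] · 49·11/6, which tends to 539/6 as n → ∞.
Hence the series converges for |x + 5| < 1/(539/6) = 6/539, so the radius of convergence is 6/539.

R = 6/539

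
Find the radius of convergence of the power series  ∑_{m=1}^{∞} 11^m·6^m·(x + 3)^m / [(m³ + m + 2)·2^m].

R = 1/33

By the ratio test, |a_{m+1}/a_m| = [(m³ + m + 2)/((m+1)³ + (m+1) + 2)] · 11·6/2 → 33.
Convergence for |x + 3| · 33 < 1, i.e. |x + 3| < 1/33. So R = 1/33.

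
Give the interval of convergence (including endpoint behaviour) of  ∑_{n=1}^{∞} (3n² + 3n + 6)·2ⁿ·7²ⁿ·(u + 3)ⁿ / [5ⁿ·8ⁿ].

Apply the ratio test: |a_{n+1}| / |a_n| = [(3(n+1)² + 3(n+1) + 6)/(3n² + 3n + 6)] · 2·49/(5·8), which tends to 49/20 as n → ∞.
The series converges when 49/20 · |u + 3| < 1, giving R = 20/49.
At u = -127/49: the n-th term does not approach 0; divergence by the term test.
Endpoint u = -167/49: the terms do not tend to 0, so the series diverges.

(-167/49, -127/49)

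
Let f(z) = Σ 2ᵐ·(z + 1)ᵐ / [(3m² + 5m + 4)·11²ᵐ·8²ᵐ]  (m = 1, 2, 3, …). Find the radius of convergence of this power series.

Apply the ratio test: |a_{m+1}| / |a_m| = [(3m² + 5m + 4)/(3(m+1)² + 5(m+1) + 4)] · 2/(121·64), which tends to 1/3872 as m → ∞.
Thus R = 1/(1/3872) = 3872.

R = 3872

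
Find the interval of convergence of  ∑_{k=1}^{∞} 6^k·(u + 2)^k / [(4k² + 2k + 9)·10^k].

[-11/3, -1/3]

Apply the ratio test: |a_{k+1}| / |a_k| = [(4k² + 2k + 9)/(4(k+1)² + 2(k+1) + 9)] · 6/10, which tends to 3/5 as k → ∞.
The series converges when 3/5 · |u + 2| < 1, giving R = 5/3.
When u = -1/3, the series is dominated by a constant times Σ 1/k², which converges (p = 2 > 1).
At u = -11/3: the series is dominated by a constant times Σ 1/k², which converges (p = 2 > 1).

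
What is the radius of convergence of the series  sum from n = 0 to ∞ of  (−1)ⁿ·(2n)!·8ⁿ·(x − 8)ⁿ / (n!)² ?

By the ratio test, |a_{n+1}/a_n| = (2n+1)·(2n+2)/(n+1)² · 8 → 32.
Thus R = 1/(32) = 1/32.

R = 1/32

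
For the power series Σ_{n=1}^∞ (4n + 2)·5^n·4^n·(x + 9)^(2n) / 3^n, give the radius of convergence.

By the ratio test, |a_{n+1}/a_n| = [(4(n+1) + 2)/(4n + 2)] · 5·4/3 → 20/3.
Successive powers of (x + 9) differ by 2, so the series converges when |x + 9|² · 20/3 < 1, i.e. |x + 9| < √(3/20). So R = √15/10.

R = √15/10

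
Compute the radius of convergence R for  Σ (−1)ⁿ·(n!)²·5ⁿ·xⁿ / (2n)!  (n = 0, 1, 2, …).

The ratio of consecutive coefficients is (n+1)²/[(2n+1)·(2n+2)] · 5 → 5/4.
The series converges when 5/4 · |x| < 1, giving R = 4/5.

R = 4/5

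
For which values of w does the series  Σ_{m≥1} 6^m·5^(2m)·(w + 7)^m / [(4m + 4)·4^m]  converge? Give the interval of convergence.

By the ratio test, |a_{m+1}/a_m| = [(4m + 4)/(4(m+1) + 4)] · 6·25/4 → 75/2.
Hence the series converges for |w + 7| < 1/(75/2) = 2/75, so the radius of convergence is 2/75.
At w = -523/75: the terms are asymptotic to a nonzero constant times 1/m, so the series diverges by limit comparison with Σ 1/m.
At w = -527/75: convergence follows from the alternating series test (terms decrease monotonically to 0).

[-527/75, -523/75)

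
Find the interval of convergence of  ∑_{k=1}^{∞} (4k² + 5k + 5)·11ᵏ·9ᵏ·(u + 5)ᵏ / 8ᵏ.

(-503/99, -487/99)

The ratio of consecutive coefficients is [(4(k+1)² + 5(k+1) + 5)/(4k² + 5k + 5)] · 11·9/8 → 99/8.
Thus R = 1/(99/8) = 8/99.
Check u = -487/99: the terms do not tend to 0, so the series diverges.
Endpoint u = -503/99: the k-th term does not approach 0; divergence by the term test.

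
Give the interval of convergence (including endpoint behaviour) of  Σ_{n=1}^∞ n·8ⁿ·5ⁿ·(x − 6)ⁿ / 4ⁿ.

Apply the ratio test: |a_{n+1}| / |a_n| = [(n+1)/n] · 8·5/4, which tends to 10 as n → ∞.
Thus R = 1/(10) = 1/10.
Endpoint x = 61/10: the terms have absolute value of order n, which does not tend to 0, so the series diverges by the divergence test.
When x = 59/10, the terms do not tend to 0, so the series diverges.

(59/10, 61/10)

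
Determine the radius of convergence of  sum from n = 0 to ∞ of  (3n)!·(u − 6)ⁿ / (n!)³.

R = 1/27

Apply the ratio test: |a_{n+1}| / |a_n| = (3n+1)·(3n+2)·(3n+3)/(n+1)³, which tends to 27 as n → ∞.
Thus R = 1/(27) = 1/27.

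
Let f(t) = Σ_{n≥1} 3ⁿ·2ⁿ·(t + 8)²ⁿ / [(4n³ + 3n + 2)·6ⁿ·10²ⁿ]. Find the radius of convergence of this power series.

Ratio test: |a_{n+1}/a_n| = [(4n³ + 3n + 2)/(4(n+1)³ + 3(n+1) + 2)] · 3·2/(6·100) → 1/100 as n → ∞.
Writing y = (t + 8)², the series in y has radius 100, so |t + 8| < √(100) = 10 and R = 10.

R = 10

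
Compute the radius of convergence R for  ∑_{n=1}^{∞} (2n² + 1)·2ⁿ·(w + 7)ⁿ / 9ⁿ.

By the ratio test, |a_{n+1}/a_n| = [(2(n+1)² + 1)/(2n² + 1)] · 2/9 → 2/9.
The series converges when 2/9 · |w + 7| < 1, giving R = 9/2.

R = 9/2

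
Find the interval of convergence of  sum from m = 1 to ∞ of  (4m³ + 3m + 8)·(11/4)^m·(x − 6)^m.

The ratio of consecutive coefficients is [(4(m+1)³ + 3(m+1) + 8)/(4m³ + 3m + 8)] · 11/4 → 11/4.
Convergence for |x − 6| · 11/4 < 1, i.e. |x − 6| < 4/11. So R = 4/11.
When x = 70/11, the m-th term does not approach 0; divergence by the term test.
When x = 62/11, the m-th term does not approach 0; divergence by the term test.

(62/11, 70/11)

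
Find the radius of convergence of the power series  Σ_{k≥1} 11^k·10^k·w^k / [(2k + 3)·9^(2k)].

R = 81/110

By the ratio test, |a_{k+1}/a_k| = [(2k + 3)/(2(k+1) + 3)] · 11·10/81 → 110/81.
Hence the series converges for |w| < 1/(110/81) = 81/110, so the radius of convergence is 81/110.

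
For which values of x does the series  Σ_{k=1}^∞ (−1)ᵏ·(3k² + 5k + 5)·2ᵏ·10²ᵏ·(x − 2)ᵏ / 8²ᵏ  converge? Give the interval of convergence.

(42/25, 58/25)

Apply the ratio test: |a_{k+1}| / |a_k| = [(3(k+1)² + 5(k+1) + 5)/(3k² + 5k + 5)] · 2·100/64, which tends to 25/8 as k → ∞.
Convergence for |x − 2| · 25/8 < 1, i.e. |x − 2| < 8/25. So R = 8/25.
When x = 58/25, the k-th term does not approach 0; divergence by the term test.
At x = 42/25: the k-th term does not approach 0; divergence by the term test.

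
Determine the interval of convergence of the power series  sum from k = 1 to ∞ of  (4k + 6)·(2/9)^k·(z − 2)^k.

Ratio test: |a_{k+1}/a_k| = [(4(k+1) + 6)/(4k + 6)] · 2/9 → 2/9 as k → ∞.
Thus R = 1/(2/9) = 9/2.
Check z = 13/2: the terms do not tend to 0, so the series diverges.
When z = -5/2, the k-th term does not approach 0; divergence by the term test.

(-5/2, 13/2)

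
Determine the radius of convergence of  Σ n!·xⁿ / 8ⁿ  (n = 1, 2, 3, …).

Ratio test: |a_{n+1}/a_n| = (n+1) · 1/8 → ∞ as n → ∞.
The ratio grows without bound, so the series diverges whenever x ≠ 0; it converges only at x = 0. R = 0.

R = 0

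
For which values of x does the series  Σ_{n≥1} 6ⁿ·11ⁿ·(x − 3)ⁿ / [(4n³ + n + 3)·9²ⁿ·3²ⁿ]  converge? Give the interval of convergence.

By the ratio test, |a_{n+1}/a_n| = [(4n³ + n + 3)/(4(n+1)³ + (n+1) + 3)] · 6·11/(81·9) → 22/243.
Convergence for |x − 3| · 22/243 < 1, i.e. |x − 3| < 243/22. So R = 243/22.
Endpoint x = 309/22: absolute convergence follows by limit comparison with Σ 1/n³.
Check x = -177/22: the terms are on the order of 1/n³, so the series converges absolutely by comparison with the p-series (p = 3 > 1).

[-177/22, 309/22]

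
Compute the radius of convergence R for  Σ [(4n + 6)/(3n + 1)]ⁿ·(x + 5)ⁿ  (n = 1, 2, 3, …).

R = 3/4

Root test: |a_n|^(1/n) = (4n + 6)/(3n + 1) → 4/3.
Thus R = 1/(4/3) = 3/4.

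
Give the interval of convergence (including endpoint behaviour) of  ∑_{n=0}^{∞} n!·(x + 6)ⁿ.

{-6}

The ratio of consecutive coefficients is (n+1) → ∞.
The terms grow without bound for any (x + 6) ≠ 0, so R = 0 (convergence only at x = -6).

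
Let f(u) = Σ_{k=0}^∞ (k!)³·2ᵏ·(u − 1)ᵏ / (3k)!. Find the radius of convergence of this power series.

R = 27/2

Apply the ratio test: |a_{k+1}| / |a_k| = (k+1)³/[(3k+1)·(3k+2)·(3k+3)] · 2, which tends to 2/27 as k → ∞.
Thus R = 1/(2/27) = 27/2.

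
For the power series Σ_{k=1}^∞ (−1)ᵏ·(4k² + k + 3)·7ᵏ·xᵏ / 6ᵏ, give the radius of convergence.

R = 6/7

The ratio of consecutive coefficients is [(4(k+1)² + (k+1) + 3)/(4k² + k + 3)] · 7/6 → 7/6.
The series converges when 7/6 · |x| < 1, giving R = 6/7.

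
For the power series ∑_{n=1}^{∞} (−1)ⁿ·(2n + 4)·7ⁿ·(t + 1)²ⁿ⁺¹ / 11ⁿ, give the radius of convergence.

R = √77/7

The ratio of consecutive coefficients is [(2(n+1) + 4)/(2n + 4)] · 7/11 → 7/11.
Writing y = (t + 1)², the series in y has radius 11/7, so |t + 1| < √(11/7) and R = √77/7.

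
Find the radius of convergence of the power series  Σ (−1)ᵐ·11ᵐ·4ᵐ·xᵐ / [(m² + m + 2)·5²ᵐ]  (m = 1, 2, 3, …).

By the ratio test, |a_{m+1}/a_m| = [(m² + m + 2)/((m+1)² + (m+1) + 2)] · 11·4/25 → 44/25.
Thus R = 1/(44/25) = 25/44.

R = 25/44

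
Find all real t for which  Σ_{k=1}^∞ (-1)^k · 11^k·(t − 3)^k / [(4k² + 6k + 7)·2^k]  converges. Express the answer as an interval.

By the ratio test, |a_{k+1}/a_k| = [(4k² + 6k + 7)/(4(k+1)² + 6(k+1) + 7)] · 11/2 → 11/2.
Convergence for |t − 3| · 11/2 < 1, i.e. |t − 3| < 2/11. So R = 2/11.
Endpoint t = 35/11: the series is dominated by a constant times Σ 1/k², which converges (p = 2 > 1).
When t = 31/11, the series is dominated by a constant times Σ 1/k², which converges (p = 2 > 1).

[31/11, 35/11]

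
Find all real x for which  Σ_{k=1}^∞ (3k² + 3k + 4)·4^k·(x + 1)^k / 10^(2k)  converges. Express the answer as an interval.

Apply the ratio test: |a_{k+1}| / |a_k| = [(3(k+1)² + 3(k+1) + 4)/(3k² + 3k + 4)] · 4/100, which tends to 1/25 as k → ∞.
Hence the series converges for |x + 1| < 1/(1/25) = 25, so the radius of convergence is 25.
Check x = 24: the k-th term does not approach 0; divergence by the term test.
At x = -26: the k-th term does not approach 0; divergence by the term test.

(-26, 24)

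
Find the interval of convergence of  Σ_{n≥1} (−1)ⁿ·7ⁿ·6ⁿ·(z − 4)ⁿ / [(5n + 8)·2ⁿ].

By the ratio test, |a_{n+1}/a_n| = [(5n + 8)/(5(n+1) + 8)] · 7·6/2 → 21.
Thus R = 1/(21) = 1/21.
Endpoint z = 85/21: an alternating series whose terms decrease to 0 in absolute value, so it converges by the Leibniz criterion.
When z = 83/21, the terms behave like c/n; limit comparison with the harmonic series gives divergence.

(83/21, 85/21]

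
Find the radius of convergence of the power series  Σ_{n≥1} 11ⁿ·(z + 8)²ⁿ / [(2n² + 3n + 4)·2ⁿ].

The ratio of consecutive coefficients is [(2n² + 3n + 4)/(2(n+1)² + 3(n+1) + 4)] · 11/2 → 11/2.
Successive powers of (z + 8) differ by 2, so the series converges when |z + 8|² · 11/2 < 1, i.e. |z + 8| < √(2/11). So R = √22/11.

R = √22/11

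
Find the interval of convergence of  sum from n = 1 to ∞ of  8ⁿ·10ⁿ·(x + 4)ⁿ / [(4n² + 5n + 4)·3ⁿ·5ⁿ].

[-67/16, -61/16]

Apply the ratio test: |a_{n+1}| / |a_n| = [(4n² + 5n + 4)/(4(n+1)² + 5(n+1) + 4)] · 8·10/(3·5), which tends to 16/3 as n → ∞.
Convergence for |x + 4| · 16/3 < 1, i.e. |x + 4| < 3/16. So R = 3/16.
Check x = -61/16: the terms are on the order of 1/n², so the series converges absolutely by comparison with the p-series (p = 2 > 1).
At x = -67/16: absolute convergence follows by limit comparison with Σ 1/n².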